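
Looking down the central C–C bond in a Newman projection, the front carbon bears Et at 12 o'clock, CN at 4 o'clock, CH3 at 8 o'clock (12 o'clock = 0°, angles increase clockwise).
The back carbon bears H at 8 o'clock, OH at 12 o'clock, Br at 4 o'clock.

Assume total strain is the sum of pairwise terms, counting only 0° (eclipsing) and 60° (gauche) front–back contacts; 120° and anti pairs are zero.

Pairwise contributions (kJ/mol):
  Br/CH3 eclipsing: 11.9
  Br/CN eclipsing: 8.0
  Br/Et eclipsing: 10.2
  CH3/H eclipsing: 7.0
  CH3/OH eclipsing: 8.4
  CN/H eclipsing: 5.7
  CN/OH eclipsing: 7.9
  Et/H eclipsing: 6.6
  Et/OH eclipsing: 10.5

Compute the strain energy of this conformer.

25.5 kJ/mol

This conformer is eclipsed. Et at 0° is eclipsed with OH at 0° (10.5); CN at 120° is eclipsed with Br at 120° (8.0); CH3 at 240° is eclipsed with H at 240° (7.0). Total 25.5 kJ/mol.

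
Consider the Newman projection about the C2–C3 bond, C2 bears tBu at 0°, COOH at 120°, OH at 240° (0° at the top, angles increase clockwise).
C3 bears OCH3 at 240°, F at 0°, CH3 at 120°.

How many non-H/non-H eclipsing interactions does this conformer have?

3

Non-H eclipsing pairs: tBu(0°)/F(0°); COOH(120°)/CH3(120°); OH(240°)/OCH3(240°) — 3 interactions.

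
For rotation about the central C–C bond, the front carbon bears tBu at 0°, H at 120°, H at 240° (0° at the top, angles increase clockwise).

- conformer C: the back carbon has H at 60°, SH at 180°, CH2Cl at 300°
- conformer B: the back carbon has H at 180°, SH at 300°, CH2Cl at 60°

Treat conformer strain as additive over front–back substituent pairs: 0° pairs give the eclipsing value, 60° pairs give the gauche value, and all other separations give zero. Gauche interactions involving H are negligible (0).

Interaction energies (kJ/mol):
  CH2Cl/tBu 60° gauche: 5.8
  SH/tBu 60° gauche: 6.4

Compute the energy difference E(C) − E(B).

-6.4 kJ/mol

C (staggered): tBu(0°)/CH2Cl(300°) gauche 5.8 → 5.8 kJ/mol.
B (staggered): tBu(0°)/SH(300°) gauche 6.4; tBu(0°)/CH2Cl(60°) gauche 5.8 → 12.2 kJ/mol.
E(C) − E(B) = 5.8 − 12.2 = -6.4 kJ/mol.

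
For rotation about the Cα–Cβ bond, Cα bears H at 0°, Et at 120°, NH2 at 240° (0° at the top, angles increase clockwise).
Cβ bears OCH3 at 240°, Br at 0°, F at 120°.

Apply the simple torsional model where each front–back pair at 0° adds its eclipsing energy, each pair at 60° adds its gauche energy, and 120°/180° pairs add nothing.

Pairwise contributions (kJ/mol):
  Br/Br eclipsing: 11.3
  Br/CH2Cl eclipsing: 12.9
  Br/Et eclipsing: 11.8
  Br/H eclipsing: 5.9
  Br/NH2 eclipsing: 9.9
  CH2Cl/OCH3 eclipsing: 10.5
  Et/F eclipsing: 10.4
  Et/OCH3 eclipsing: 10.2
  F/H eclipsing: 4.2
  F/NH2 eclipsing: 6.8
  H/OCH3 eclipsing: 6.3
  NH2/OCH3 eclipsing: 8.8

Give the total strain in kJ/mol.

25.1 kJ/mol

This conformer is eclipsed. H at 0° is eclipsed with Br at 0° (5.9); Et at 120° is eclipsed with F at 120° (10.4); NH2 at 240° is eclipsed with OCH3 at 240° (8.8). Total 25.1 kJ/mol.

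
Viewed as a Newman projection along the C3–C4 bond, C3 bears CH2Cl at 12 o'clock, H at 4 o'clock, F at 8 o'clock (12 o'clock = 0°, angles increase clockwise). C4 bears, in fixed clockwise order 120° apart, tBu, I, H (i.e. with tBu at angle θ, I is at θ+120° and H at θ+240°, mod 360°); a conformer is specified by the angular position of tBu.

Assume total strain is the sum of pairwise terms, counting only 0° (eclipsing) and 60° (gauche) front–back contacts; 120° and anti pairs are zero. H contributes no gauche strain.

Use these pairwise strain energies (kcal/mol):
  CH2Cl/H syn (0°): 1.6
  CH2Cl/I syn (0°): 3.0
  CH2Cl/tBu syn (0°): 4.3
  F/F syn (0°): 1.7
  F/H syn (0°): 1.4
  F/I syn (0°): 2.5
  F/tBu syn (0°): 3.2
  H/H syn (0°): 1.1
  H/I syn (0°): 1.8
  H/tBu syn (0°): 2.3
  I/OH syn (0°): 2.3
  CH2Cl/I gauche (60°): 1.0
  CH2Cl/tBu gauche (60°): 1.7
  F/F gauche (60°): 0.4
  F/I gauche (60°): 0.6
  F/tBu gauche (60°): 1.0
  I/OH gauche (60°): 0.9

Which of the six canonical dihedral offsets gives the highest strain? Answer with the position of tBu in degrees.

0°

tBu at 0° is eclipsed. CH2Cl at 0° is eclipsed with tBu at 0° (4.3); H at 120° is eclipsed with I at 120° (1.8); F at 240° is eclipsed with H at 240° (1.4). Total 7.5 kcal/mol.
tBu at 60° is staggered. CH2Cl at 0° is gauche with tBu at 60° (1.7); F at 240° is gauche with I at 180° (0.6). Total 2.3 kcal/mol.
tBu at 120° is eclipsed. CH2Cl at 0° is eclipsed with H at 0° (1.6); H at 120° is eclipsed with tBu at 120° (2.3); F at 240° is eclipsed with I at 240° (2.5). Total 6.4 kcal/mol.
tBu at 180° is staggered. CH2Cl at 0° is gauche with I at 300° (1.0); F at 240° is gauche with tBu at 180° (1.0); F at 240° is gauche with I at 300° (0.6). Total 2.6 kcal/mol.
tBu at 240° is eclipsed. CH2Cl at 0° is eclipsed with I at 0° (3.0); H at 120° is eclipsed with H at 120° (1.1); F at 240° is eclipsed with tBu at 240° (3.2). Total 7.3 kcal/mol.
tBu at 300° is staggered. CH2Cl at 0° is gauche with tBu at 300° (1.7); CH2Cl at 0° is gauche with I at 60° (1.0); F at 240° is gauche with tBu at 300° (1.0). Total 3.7 kcal/mol.
The maximum (7.5 kcal/mol) occurs with tBu at 0°.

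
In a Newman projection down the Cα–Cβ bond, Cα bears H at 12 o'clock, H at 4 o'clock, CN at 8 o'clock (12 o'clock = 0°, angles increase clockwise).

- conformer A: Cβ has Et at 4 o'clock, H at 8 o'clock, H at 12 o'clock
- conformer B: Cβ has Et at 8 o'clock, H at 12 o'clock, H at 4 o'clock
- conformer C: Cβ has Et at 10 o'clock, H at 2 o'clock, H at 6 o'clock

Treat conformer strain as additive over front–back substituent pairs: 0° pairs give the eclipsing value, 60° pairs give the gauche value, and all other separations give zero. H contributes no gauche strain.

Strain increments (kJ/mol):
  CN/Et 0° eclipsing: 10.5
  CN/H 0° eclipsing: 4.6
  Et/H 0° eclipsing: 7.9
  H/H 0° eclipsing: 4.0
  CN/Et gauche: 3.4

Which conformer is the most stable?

C

A (eclipsed): H–H eclipsed, H–Et eclipsed, CN–H eclipsed; 4.0 + 7.9 + 4.6 = 16.5 kJ/mol.
B (eclipsed): H–H eclipsed, H–H eclipsed, CN–Et eclipsed; 4.0 + 4.0 + 10.5 = 18.5 kJ/mol.
C (staggered): CN–Et gauche; 3.4 = 3.4 kJ/mol.
C has the lowest total (3.4 kJ/mol).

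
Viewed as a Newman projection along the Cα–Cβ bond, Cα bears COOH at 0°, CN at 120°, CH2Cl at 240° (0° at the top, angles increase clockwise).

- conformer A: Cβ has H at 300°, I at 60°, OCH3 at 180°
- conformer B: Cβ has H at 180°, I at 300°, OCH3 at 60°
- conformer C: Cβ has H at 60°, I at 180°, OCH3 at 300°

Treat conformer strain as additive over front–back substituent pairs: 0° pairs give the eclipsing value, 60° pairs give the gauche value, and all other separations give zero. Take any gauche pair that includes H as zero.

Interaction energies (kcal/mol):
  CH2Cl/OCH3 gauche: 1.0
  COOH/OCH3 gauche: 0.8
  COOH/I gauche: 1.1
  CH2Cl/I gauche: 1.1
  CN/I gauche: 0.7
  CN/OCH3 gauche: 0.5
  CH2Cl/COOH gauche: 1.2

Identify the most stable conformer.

A

A (staggered): COOH(0°)/I(60°) gauche 1.1; CN(120°)/I(60°) gauche 0.7; CN(120°)/OCH3(180°) gauche 0.5; CH2Cl(240°)/OCH3(180°) gauche 1.0 → 3.3 kcal/mol.
B (staggered): COOH(0°)/I(300°) gauche 1.1; COOH(0°)/OCH3(60°) gauche 0.8; CN(120°)/OCH3(60°) gauche 0.5; CH2Cl(240°)/I(300°) gauche 1.1 → 3.5 kcal/mol.
C (staggered): COOH(0°)/OCH3(300°) gauche 0.8; CN(120°)/I(180°) gauche 0.7; CH2Cl(240°)/I(180°) gauche 1.1; CH2Cl(240°)/OCH3(300°) gauche 1.0 → 3.6 kcal/mol.
A has the lowest total (3.3 kcal/mol).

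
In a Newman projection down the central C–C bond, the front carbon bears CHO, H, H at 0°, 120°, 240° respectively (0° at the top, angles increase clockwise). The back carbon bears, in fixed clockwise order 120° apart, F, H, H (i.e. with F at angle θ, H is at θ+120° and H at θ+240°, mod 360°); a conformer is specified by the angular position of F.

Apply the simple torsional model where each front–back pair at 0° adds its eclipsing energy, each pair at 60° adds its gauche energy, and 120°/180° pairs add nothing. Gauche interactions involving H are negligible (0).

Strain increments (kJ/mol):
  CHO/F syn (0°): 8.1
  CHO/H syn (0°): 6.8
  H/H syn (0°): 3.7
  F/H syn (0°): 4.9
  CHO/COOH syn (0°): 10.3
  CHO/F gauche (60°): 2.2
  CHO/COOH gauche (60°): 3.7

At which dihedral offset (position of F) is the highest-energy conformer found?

F at 0° is eclipsed. CHO at 0° is eclipsed with F at 0° (8.1); H at 120° is eclipsed with H at 120° (3.7); H at 240° is eclipsed with H at 240° (3.7). Total 15.5 kJ/mol.
F at 60° is staggered. CHO at 0° is gauche with F at 60° (2.2). Total 2.2 kJ/mol.
F at 120° is eclipsed. CHO at 0° is eclipsed with H at 0° (6.8); H at 120° is eclipsed with F at 120° (4.9); H at 240° is eclipsed with H at 240° (3.7). Total 15.4 kJ/mol.
F at 180° (staggered): no non-H gauche contacts → 0.0 kJ/mol.
F at 240° is eclipsed. CHO at 0° is eclipsed with H at 0° (6.8); H at 120° is eclipsed with H at 120° (3.7); H at 240° is eclipsed with F at 240° (4.9). Total 15.4 kJ/mol.
F at 300° is staggered. CHO at 0° is gauche with F at 300° (2.2). Total 2.2 kJ/mol.
The maximum (15.5 kJ/mol) occurs with F at 0°.

0°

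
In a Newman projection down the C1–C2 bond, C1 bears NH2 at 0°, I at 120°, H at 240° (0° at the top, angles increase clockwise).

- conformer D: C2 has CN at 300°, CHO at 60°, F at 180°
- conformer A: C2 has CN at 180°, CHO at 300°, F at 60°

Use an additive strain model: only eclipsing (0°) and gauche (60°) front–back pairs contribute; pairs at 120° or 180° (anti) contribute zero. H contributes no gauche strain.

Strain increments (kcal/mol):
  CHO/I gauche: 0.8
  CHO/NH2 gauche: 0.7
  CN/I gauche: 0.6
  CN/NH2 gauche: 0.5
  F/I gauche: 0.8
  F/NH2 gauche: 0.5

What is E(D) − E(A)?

D (staggered): NH2(0°)/CN(300°) gauche 0.5; NH2(0°)/CHO(60°) gauche 0.7; I(120°)/CHO(60°) gauche 0.8; I(120°)/F(180°) gauche 0.8 → 2.8 kcal/mol.
A (staggered): NH2(0°)/CHO(300°) gauche 0.7; NH2(0°)/F(60°) gauche 0.5; I(120°)/CN(180°) gauche 0.6; I(120°)/F(60°) gauche 0.8 → 2.6 kcal/mol.
E(D) − E(A) = 2.8 − 2.6 = +0.2 kcal/mol.

+0.2 kcal/mol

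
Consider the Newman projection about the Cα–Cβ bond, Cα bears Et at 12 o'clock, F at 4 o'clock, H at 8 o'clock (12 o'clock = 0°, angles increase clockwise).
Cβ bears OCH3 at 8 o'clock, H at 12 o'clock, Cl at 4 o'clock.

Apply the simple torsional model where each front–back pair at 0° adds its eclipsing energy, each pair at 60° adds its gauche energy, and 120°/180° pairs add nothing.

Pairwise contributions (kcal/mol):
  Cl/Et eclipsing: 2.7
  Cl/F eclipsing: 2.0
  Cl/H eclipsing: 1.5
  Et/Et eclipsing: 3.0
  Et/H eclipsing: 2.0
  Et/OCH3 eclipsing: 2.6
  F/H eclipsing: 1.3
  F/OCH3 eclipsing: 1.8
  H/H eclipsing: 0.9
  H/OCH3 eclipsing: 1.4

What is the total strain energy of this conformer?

This conformer (eclipsed): Et–H eclipsed, F–Cl eclipsed, H–OCH3 eclipsed; 2.0 + 2.0 + 1.4 = 5.4 kcal/mol.

5.4 kcal/mol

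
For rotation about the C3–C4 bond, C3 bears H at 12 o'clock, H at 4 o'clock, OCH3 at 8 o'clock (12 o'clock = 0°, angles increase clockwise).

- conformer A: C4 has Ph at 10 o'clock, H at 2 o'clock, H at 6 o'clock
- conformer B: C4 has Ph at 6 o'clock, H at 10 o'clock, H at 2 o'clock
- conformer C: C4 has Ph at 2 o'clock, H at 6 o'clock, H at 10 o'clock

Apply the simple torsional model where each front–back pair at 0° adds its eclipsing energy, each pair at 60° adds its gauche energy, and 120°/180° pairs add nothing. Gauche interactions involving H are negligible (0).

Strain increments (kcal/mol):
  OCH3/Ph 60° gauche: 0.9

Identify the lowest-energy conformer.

A (staggered): OCH3(240°)/Ph(300°) gauche 0.9 → 0.9 kcal/mol.
B (staggered): OCH3(240°)/Ph(180°) gauche 0.9 → 0.9 kcal/mol.
C (staggered): no non-H gauche contacts → 0.0 kcal/mol.
C has the lowest total (0.0 kcal/mol).

C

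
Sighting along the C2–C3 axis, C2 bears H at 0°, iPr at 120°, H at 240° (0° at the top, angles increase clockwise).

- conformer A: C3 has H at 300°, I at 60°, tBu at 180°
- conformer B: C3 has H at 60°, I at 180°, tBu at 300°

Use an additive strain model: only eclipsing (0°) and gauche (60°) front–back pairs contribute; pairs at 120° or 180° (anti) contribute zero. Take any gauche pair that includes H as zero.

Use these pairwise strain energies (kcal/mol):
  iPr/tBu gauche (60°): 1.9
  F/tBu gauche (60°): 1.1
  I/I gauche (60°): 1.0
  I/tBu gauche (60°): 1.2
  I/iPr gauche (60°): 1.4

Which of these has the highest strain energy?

A

A (staggered): iPr–I gauche, iPr–tBu gauche; 1.4 + 1.9 = 3.3 kcal/mol.
B (staggered): iPr–I gauche; 1.4 = 1.4 kcal/mol.
A has the highest total (3.3 kcal/mol).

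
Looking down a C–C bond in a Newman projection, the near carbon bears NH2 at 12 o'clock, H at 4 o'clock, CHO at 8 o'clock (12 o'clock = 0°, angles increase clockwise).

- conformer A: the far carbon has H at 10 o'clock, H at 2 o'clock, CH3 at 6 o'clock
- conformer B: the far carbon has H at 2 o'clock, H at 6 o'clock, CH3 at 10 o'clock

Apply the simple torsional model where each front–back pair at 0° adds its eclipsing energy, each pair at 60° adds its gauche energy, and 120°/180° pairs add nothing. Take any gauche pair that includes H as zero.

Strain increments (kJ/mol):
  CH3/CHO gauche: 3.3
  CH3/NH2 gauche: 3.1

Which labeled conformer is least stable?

B

A is staggered. CHO at 240° is gauche with CH3 at 180° (3.3). Total 3.3 kJ/mol.
B is staggered. NH2 at 0° is gauche with CH3 at 300° (3.1); CHO at 240° is gauche with CH3 at 300° (3.3). Total 6.4 kJ/mol.
B has the highest total (6.4 kJ/mol).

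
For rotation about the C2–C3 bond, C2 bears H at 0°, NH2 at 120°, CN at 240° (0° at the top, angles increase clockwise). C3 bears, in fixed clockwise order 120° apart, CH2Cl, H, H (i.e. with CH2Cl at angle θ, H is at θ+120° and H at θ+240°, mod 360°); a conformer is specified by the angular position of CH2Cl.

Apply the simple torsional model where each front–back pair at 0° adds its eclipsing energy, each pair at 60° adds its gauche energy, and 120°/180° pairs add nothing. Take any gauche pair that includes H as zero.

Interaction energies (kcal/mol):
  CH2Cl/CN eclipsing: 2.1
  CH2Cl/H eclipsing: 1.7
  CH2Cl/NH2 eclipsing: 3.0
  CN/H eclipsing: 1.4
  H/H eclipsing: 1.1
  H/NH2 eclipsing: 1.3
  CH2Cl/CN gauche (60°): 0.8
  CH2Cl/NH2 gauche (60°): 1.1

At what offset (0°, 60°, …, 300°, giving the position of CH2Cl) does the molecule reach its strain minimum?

CH2Cl at 0° (eclipsed): H–CH2Cl eclipsed, NH2–H eclipsed, CN–H eclipsed; 1.7 + 1.3 + 1.4 = 4.4 kcal/mol.
CH2Cl at 60° (staggered): NH2–CH2Cl gauche; 1.1 = 1.1 kcal/mol.
CH2Cl at 120° (eclipsed): H–H eclipsed, NH2–CH2Cl eclipsed, CN–H eclipsed; 1.1 + 3.0 + 1.4 = 5.5 kcal/mol.
CH2Cl at 180° (staggered): NH2–CH2Cl gauche, CN–CH2Cl gauche; 1.1 + 0.8 = 1.9 kcal/mol.
CH2Cl at 240° (eclipsed): H–H eclipsed, NH2–H eclipsed, CN–CH2Cl eclipsed; 1.1 + 1.3 + 2.1 = 4.5 kcal/mol.
CH2Cl at 300° (staggered): CN–CH2Cl gauche; 0.8 = 0.8 kcal/mol.
The minimum (0.8 kcal/mol) occurs with CH2Cl at 300°.

300°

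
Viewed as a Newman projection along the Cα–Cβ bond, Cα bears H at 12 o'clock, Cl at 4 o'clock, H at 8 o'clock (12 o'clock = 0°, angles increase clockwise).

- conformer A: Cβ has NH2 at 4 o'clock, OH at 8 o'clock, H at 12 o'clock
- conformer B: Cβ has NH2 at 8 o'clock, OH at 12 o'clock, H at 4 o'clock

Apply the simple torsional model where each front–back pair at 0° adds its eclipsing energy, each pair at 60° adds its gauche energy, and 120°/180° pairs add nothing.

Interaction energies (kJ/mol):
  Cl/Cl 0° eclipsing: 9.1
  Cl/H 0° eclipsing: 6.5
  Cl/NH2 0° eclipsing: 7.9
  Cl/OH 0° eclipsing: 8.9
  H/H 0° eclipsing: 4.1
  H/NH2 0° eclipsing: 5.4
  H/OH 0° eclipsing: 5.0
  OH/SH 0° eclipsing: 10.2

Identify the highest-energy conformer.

A (eclipsed): H–H eclipsed, Cl–NH2 eclipsed, H–OH eclipsed; 4.1 + 7.9 + 5.0 = 17.0 kJ/mol.
B (eclipsed): H–OH eclipsed, Cl–H eclipsed, H–NH2 eclipsed; 5.0 + 6.5 + 5.4 = 16.9 kJ/mol.
A has the highest total (17.0 kJ/mol).

A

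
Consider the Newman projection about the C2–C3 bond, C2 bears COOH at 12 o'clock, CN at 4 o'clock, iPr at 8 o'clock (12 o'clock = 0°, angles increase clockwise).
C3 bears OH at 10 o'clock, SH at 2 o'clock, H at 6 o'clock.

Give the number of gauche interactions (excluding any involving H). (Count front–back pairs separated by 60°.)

4

Non-H gauche pairs: COOH(0°)/OH(300°); COOH(0°)/SH(60°); CN(120°)/SH(60°); iPr(240°)/OH(300°) — 4 interactions.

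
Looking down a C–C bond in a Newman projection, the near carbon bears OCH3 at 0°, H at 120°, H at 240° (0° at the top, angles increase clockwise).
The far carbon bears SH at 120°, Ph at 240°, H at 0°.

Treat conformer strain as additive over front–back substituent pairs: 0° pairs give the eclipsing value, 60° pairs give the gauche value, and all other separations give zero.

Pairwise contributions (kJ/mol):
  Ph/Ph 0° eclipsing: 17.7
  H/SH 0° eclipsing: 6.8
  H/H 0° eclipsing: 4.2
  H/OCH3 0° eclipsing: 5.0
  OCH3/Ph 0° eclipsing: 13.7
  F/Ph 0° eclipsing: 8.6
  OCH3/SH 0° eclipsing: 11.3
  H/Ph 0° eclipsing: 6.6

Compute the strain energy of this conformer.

This conformer (eclipsed): OCH3–H eclipsed, H–SH eclipsed, H–Ph eclipsed; 5.0 + 6.8 + 6.6 = 18.4 kJ/mol.

18.4 kJ/mol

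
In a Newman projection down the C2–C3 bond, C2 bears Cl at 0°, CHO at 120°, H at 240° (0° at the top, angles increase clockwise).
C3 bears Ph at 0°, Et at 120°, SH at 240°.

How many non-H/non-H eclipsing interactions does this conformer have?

2

Non-H eclipsing pairs: Cl(0°)/Ph(0°); CHO(120°)/Et(120°) — 2 interactions.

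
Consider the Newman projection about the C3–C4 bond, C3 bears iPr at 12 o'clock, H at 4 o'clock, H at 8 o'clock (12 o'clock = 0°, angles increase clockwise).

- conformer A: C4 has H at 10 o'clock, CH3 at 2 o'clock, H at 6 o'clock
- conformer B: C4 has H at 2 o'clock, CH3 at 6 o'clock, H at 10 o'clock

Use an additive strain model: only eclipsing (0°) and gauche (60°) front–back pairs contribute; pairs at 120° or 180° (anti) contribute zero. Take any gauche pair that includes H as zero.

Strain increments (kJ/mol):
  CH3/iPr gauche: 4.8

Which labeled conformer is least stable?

A (staggered): iPr(0°)/CH3(60°) gauche 4.8 → 4.8 kJ/mol.
B (staggered): no non-H gauche contacts → 0.0 kJ/mol.
A has the highest total (4.8 kJ/mol).

A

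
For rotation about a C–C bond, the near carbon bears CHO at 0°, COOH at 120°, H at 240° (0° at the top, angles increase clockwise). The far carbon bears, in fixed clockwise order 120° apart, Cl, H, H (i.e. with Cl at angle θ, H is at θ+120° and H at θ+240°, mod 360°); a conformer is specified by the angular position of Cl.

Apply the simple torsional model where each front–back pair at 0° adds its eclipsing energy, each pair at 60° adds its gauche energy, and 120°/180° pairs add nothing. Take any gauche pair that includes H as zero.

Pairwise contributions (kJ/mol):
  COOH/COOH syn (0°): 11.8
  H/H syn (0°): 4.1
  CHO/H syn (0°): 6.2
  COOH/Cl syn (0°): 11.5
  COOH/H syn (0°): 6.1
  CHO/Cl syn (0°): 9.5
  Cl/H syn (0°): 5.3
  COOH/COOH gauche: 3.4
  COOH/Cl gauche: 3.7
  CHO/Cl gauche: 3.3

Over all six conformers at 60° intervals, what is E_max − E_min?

18.5 kJ/mol

Cl at 0° (eclipsed): CHO–Cl eclipsed, COOH–H eclipsed, H–H eclipsed; 9.5 + 6.1 + 4.1 = 19.7 kJ/mol.
Cl at 60° (staggered): CHO–Cl gauche, COOH–Cl gauche; 3.3 + 3.7 = 7.0 kJ/mol.
Cl at 120° (eclipsed): CHO–H eclipsed, COOH–Cl eclipsed, H–H eclipsed; 6.2 + 11.5 + 4.1 = 21.8 kJ/mol.
Cl at 180° (staggered): COOH–Cl gauche; 3.7 = 3.7 kJ/mol.
Cl at 240° (eclipsed): CHO–H eclipsed, COOH–H eclipsed, H–Cl eclipsed; 6.2 + 6.1 + 5.3 = 17.6 kJ/mol.
Cl at 300° (staggered): CHO–Cl gauche; 3.3 = 3.3 kJ/mol.
Max at 120° (21.8 kJ/mol), min at 300° (3.3 kJ/mol); barrier = 18.5 kJ/mol.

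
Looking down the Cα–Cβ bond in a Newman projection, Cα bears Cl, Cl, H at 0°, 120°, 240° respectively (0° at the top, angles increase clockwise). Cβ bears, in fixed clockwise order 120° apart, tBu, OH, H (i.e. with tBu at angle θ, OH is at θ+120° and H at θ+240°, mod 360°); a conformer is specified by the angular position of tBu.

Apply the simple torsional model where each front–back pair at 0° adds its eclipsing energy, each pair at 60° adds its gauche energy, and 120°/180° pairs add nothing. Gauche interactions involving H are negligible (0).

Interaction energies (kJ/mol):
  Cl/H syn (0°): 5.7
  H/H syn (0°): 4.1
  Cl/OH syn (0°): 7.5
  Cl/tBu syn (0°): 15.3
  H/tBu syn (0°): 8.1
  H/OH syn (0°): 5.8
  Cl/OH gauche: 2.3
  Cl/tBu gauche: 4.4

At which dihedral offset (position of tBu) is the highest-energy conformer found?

tBu at 0° is eclipsed. Cl at 0° is eclipsed with tBu at 0° (15.3); Cl at 120° is eclipsed with OH at 120° (7.5); H at 240° is eclipsed with H at 240° (4.1). Total 26.9 kJ/mol.
tBu at 60° is staggered. Cl at 0° is gauche with tBu at 60° (4.4); Cl at 120° is gauche with tBu at 60° (4.4); Cl at 120° is gauche with OH at 180° (2.3). Total 11.1 kJ/mol.
tBu at 120° is eclipsed. Cl at 0° is eclipsed with H at 0° (5.7); Cl at 120° is eclipsed with tBu at 120° (15.3); H at 240° is eclipsed with OH at 240° (5.8). Total 26.8 kJ/mol.
tBu at 180° is staggered. Cl at 0° is gauche with OH at 300° (2.3); Cl at 120° is gauche with tBu at 180° (4.4). Total 6.7 kJ/mol.
tBu at 240° is eclipsed. Cl at 0° is eclipsed with OH at 0° (7.5); Cl at 120° is eclipsed with H at 120° (5.7); H at 240° is eclipsed with tBu at 240° (8.1). Total 21.3 kJ/mol.
tBu at 300° is staggered. Cl at 0° is gauche with tBu at 300° (4.4); Cl at 0° is gauche with OH at 60° (2.3); Cl at 120° is gauche with OH at 60° (2.3). Total 9.0 kJ/mol.
The maximum (26.9 kJ/mol) occurs with tBu at 0°.

0°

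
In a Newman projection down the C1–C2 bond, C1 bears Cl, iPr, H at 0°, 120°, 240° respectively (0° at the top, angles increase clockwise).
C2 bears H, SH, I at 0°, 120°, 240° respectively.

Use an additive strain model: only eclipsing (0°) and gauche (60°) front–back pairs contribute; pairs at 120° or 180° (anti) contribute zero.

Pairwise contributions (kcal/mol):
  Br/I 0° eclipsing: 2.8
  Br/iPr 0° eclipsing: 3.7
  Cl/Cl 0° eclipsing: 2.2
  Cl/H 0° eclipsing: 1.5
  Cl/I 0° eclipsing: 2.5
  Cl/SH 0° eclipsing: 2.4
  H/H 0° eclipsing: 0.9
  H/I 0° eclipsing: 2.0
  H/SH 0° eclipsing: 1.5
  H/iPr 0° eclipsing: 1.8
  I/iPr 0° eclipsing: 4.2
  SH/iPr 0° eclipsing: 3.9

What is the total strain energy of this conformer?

This conformer (eclipsed): Cl–H eclipsed, iPr–SH eclipsed, H–I eclipsed; 1.5 + 3.9 + 2.0 = 7.4 kcal/mol.

7.4 kcal/mol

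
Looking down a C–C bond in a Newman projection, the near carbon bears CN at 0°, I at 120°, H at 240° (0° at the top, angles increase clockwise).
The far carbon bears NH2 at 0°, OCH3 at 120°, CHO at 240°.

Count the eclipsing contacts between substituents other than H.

2

Non-H eclipsing pairs: CN(0°)/NH2(0°); I(120°)/OCH3(120°) — 2 interactions.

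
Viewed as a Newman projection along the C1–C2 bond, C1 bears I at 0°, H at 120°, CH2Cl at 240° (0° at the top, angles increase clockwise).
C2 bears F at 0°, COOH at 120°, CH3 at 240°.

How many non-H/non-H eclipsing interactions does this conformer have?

Non-H eclipsing pairs: I(0°)/F(0°); CH2Cl(240°)/CH3(240°) — 2 interactions.

2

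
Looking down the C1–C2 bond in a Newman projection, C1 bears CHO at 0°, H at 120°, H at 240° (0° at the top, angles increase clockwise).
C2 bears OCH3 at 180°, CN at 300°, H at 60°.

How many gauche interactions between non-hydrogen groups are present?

1

Non-H gauche pairs: CHO(0°)/CN(300°) — 1 interaction.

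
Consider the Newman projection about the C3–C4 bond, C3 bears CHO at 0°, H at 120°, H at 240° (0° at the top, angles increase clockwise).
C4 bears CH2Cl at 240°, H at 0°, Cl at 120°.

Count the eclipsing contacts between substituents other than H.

0

Every eclipsing pair involves H, so the count is 0.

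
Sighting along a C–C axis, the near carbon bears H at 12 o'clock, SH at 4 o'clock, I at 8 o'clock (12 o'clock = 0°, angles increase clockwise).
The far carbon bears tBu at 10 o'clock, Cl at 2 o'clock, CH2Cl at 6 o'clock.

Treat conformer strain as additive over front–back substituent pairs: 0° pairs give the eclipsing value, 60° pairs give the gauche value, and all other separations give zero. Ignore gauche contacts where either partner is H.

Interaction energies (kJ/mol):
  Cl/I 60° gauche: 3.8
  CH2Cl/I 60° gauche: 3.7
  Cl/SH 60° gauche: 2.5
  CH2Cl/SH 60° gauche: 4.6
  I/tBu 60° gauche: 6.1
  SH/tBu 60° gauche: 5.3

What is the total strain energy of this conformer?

16.9 kJ/mol

This conformer (staggered): SH–Cl gauche, SH–CH2Cl gauche, I–tBu gauche, I–CH2Cl gauche; 2.5 + 4.6 + 6.1 + 3.7 = 16.9 kJ/mol.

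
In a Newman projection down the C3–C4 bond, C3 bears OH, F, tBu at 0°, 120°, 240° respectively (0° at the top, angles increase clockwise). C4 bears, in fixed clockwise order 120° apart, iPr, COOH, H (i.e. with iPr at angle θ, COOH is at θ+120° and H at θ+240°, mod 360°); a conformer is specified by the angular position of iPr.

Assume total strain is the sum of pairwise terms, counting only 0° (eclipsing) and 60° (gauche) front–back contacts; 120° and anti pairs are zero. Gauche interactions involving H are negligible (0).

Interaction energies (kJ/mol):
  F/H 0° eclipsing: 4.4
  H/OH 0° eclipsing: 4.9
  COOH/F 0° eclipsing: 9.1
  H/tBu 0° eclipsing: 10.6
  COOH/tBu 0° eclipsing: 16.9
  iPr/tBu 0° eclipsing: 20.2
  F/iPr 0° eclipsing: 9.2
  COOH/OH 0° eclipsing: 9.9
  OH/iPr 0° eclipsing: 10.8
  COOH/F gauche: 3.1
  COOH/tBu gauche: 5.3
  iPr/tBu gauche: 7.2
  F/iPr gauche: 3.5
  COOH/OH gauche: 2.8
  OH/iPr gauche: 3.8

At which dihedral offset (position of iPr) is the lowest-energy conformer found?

iPr at 0° (eclipsed): OH–iPr eclipsed, F–COOH eclipsed, tBu–H eclipsed; 10.8 + 9.1 + 10.6 = 30.5 kJ/mol.
iPr at 60° (staggered): OH–iPr gauche, F–iPr gauche, F–COOH gauche, tBu–COOH gauche; 3.8 + 3.5 + 3.1 + 5.3 = 15.7 kJ/mol.
iPr at 120° (eclipsed): OH–H eclipsed, F–iPr eclipsed, tBu–COOH eclipsed; 4.9 + 9.2 + 16.9 = 31.0 kJ/mol.
iPr at 180° (staggered): OH–COOH gauche, F–iPr gauche, tBu–iPr gauche, tBu–COOH gauche; 2.8 + 3.5 + 7.2 + 5.3 = 18.8 kJ/mol.
iPr at 240° (eclipsed): OH–COOH eclipsed, F–H eclipsed, tBu–iPr eclipsed; 9.9 + 4.4 + 20.2 = 34.5 kJ/mol.
iPr at 300° (staggered): OH–iPr gauche, OH–COOH gauche, F–COOH gauche, tBu–iPr gauche; 3.8 + 2.8 + 3.1 + 7.2 = 16.9 kJ/mol.
The minimum (15.7 kJ/mol) occurs with iPr at 60°.

60°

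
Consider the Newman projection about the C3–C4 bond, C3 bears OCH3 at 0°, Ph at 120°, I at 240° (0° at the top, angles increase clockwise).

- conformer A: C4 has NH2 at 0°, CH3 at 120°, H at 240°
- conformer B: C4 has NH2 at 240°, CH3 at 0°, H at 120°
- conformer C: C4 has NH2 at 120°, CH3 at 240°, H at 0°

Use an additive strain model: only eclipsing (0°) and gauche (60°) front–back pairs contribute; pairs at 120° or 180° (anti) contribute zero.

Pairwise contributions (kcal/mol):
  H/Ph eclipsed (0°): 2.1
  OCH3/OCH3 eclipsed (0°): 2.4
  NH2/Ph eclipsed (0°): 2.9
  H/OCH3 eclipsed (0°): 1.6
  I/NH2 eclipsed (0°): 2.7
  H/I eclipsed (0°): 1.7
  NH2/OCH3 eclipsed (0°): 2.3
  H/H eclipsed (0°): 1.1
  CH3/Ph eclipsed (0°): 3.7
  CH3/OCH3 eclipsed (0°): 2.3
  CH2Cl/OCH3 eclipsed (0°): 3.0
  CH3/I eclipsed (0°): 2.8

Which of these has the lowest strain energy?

B

A is eclipsed. OCH3 at 0° is eclipsed with NH2 at 0° (2.3); Ph at 120° is eclipsed with CH3 at 120° (3.7); I at 240° is eclipsed with H at 240° (1.7). Total 7.7 kcal/mol.
B is eclipsed. OCH3 at 0° is eclipsed with CH3 at 0° (2.3); Ph at 120° is eclipsed with H at 120° (2.1); I at 240° is eclipsed with NH2 at 240° (2.7). Total 7.1 kcal/mol.
C is eclipsed. OCH3 at 0° is eclipsed with H at 0° (1.6); Ph at 120° is eclipsed with NH2 at 120° (2.9); I at 240° is eclipsed with CH3 at 240° (2.8). Total 7.3 kcal/mol.
B has the lowest total (7.1 kcal/mol).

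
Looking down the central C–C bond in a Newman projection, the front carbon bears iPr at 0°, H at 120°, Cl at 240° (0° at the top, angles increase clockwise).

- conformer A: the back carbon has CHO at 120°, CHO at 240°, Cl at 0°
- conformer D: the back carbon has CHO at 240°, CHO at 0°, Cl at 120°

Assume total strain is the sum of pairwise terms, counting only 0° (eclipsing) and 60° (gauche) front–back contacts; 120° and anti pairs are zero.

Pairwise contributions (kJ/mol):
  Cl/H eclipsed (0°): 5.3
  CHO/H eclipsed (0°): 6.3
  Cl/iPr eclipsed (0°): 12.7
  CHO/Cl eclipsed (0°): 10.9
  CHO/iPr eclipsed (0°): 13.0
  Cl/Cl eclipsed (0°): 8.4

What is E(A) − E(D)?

A (eclipsed): iPr(0°)/Cl(0°) eclipsed 12.7; H(120°)/CHO(120°) eclipsed 6.3; Cl(240°)/CHO(240°) eclipsed 10.9 → 29.9 kJ/mol.
D (eclipsed): iPr(0°)/CHO(0°) eclipsed 13.0; H(120°)/Cl(120°) eclipsed 5.3; Cl(240°)/CHO(240°) eclipsed 10.9 → 29.2 kJ/mol.
E(A) − E(D) = 29.9 − 29.2 = +0.7 kJ/mol.

+0.7 kJ/mol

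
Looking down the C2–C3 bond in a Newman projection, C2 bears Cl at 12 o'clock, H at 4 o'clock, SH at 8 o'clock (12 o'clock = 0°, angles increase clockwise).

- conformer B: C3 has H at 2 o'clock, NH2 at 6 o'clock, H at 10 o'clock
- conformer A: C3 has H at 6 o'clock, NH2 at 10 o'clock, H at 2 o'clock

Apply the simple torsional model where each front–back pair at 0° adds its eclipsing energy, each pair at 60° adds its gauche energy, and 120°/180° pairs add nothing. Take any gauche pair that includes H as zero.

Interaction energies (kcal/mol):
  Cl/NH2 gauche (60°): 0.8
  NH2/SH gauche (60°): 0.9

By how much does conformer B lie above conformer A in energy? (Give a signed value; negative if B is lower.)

B is staggered. SH at 240° is gauche with NH2 at 180° (0.9). Total 0.9 kcal/mol.
A is staggered. Cl at 0° is gauche with NH2 at 300° (0.8); SH at 240° is gauche with NH2 at 300° (0.9). Total 1.7 kcal/mol.
E(B) − E(A) = 0.9 − 1.7 = -0.8 kcal/mol.

-0.8 kcal/mol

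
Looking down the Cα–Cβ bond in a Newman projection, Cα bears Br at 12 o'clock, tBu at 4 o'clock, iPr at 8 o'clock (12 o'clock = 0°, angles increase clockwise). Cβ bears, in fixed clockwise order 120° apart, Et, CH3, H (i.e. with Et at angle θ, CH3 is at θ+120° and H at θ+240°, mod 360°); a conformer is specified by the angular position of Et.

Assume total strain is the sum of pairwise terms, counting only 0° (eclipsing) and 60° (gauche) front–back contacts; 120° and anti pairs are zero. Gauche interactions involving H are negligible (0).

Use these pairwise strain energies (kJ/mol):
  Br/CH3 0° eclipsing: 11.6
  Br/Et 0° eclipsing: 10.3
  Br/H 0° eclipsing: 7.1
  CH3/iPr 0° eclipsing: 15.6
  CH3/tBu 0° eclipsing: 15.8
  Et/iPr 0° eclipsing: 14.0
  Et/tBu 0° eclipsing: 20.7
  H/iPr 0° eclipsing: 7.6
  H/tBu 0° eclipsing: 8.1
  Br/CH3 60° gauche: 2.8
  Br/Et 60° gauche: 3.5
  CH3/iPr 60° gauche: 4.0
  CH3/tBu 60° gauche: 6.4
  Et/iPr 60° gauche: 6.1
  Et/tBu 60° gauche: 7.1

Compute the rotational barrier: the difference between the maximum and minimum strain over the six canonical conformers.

24.6 kJ/mol

Et at 0° (eclipsed): Br(0°)/Et(0°) eclipsed 10.3; tBu(120°)/CH3(120°) eclipsed 15.8; iPr(240°)/H(240°) eclipsed 7.6 → 33.7 kJ/mol.
Et at 60° (staggered): Br(0°)/Et(60°) gauche 3.5; tBu(120°)/Et(60°) gauche 7.1; tBu(120°)/CH3(180°) gauche 6.4; iPr(240°)/CH3(180°) gauche 4.0 → 21.0 kJ/mol.
Et at 120° (eclipsed): Br(0°)/H(0°) eclipsed 7.1; tBu(120°)/Et(120°) eclipsed 20.7; iPr(240°)/CH3(240°) eclipsed 15.6 → 43.4 kJ/mol.
Et at 180° (staggered): Br(0°)/CH3(300°) gauche 2.8; tBu(120°)/Et(180°) gauche 7.1; iPr(240°)/Et(180°) gauche 6.1; iPr(240°)/CH3(300°) gauche 4.0 → 20.0 kJ/mol.
Et at 240° (eclipsed): Br(0°)/CH3(0°) eclipsed 11.6; tBu(120°)/H(120°) eclipsed 8.1; iPr(240°)/Et(240°) eclipsed 14.0 → 33.7 kJ/mol.
Et at 300° (staggered): Br(0°)/Et(300°) gauche 3.5; Br(0°)/CH3(60°) gauche 2.8; tBu(120°)/CH3(60°) gauche 6.4; iPr(240°)/Et(300°) gauche 6.1 → 18.8 kJ/mol.
Max at 120° (43.4 kJ/mol), min at 300° (18.8 kJ/mol); barrier = 24.6 kJ/mol.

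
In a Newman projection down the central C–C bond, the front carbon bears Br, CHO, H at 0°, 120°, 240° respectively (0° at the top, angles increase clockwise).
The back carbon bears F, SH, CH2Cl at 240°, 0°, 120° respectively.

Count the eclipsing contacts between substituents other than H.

Non-H eclipsing pairs: Br(0°)/SH(0°); CHO(120°)/CH2Cl(120°) — 2 interactions.

2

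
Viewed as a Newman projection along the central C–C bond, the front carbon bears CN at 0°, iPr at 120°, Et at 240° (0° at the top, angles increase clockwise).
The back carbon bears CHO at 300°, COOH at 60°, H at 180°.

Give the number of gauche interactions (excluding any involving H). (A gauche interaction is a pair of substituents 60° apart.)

4

Non-H gauche pairs: CN(0°)/CHO(300°); CN(0°)/COOH(60°); iPr(120°)/COOH(60°); Et(240°)/CHO(300°) — 4 interactions.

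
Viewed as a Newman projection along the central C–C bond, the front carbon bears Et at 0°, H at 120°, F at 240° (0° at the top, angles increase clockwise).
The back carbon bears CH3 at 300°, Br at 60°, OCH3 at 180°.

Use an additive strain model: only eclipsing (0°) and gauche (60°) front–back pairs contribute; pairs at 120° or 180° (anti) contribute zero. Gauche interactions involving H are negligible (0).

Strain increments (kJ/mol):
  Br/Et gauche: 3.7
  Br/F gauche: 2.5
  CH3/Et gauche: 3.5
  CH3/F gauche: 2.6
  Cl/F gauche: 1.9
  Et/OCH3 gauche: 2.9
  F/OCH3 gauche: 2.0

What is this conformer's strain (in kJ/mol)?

This conformer (staggered): Et–CH3 gauche, Et–Br gauche, F–CH3 gauche, F–OCH3 gauche; 3.5 + 3.7 + 2.6 + 2.0 = 11.8 kJ/mol.

11.8 kJ/mol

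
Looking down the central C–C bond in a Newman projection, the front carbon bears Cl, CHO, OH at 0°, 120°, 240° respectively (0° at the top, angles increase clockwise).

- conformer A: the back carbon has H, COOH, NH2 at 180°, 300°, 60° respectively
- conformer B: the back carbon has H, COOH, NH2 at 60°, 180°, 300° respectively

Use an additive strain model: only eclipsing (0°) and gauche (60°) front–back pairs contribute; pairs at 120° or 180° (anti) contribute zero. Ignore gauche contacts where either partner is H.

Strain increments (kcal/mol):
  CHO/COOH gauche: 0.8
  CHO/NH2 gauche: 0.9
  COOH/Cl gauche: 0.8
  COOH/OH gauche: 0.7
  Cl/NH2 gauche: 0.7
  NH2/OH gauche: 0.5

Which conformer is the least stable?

A

A (staggered): Cl(0°)/COOH(300°) gauche 0.8; Cl(0°)/NH2(60°) gauche 0.7; CHO(120°)/NH2(60°) gauche 0.9; OH(240°)/COOH(300°) gauche 0.7 → 3.1 kcal/mol.
B (staggered): Cl(0°)/NH2(300°) gauche 0.7; CHO(120°)/COOH(180°) gauche 0.8; OH(240°)/COOH(180°) gauche 0.7; OH(240°)/NH2(300°) gauche 0.5 → 2.7 kcal/mol.
A has the highest total (3.1 kcal/mol).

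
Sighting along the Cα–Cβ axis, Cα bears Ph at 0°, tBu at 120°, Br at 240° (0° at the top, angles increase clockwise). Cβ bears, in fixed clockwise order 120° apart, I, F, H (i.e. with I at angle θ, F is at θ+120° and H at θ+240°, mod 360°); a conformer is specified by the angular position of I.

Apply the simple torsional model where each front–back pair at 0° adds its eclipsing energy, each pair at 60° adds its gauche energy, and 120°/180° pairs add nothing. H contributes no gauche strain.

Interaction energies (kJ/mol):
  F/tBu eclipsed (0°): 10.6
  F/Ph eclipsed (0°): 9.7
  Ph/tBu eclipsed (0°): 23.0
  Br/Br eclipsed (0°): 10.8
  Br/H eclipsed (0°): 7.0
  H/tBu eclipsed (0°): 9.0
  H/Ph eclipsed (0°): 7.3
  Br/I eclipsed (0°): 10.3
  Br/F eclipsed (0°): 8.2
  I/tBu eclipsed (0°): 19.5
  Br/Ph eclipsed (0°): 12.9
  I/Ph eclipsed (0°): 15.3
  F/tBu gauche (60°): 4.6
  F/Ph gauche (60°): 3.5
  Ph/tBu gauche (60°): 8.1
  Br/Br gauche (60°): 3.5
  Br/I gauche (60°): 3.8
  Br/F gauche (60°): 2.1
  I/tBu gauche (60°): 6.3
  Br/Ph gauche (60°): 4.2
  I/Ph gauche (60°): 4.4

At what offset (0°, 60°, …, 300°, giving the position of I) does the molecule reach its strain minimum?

180°

I at 0° (eclipsed): Ph(0°)/I(0°) eclipsed 15.3; tBu(120°)/F(120°) eclipsed 10.6; Br(240°)/H(240°) eclipsed 7.0 → 32.9 kJ/mol.
I at 60° (staggered): Ph(0°)/I(60°) gauche 4.4; tBu(120°)/I(60°) gauche 6.3; tBu(120°)/F(180°) gauche 4.6; Br(240°)/F(180°) gauche 2.1 → 17.4 kJ/mol.
I at 120° (eclipsed): Ph(0°)/H(0°) eclipsed 7.3; tBu(120°)/I(120°) eclipsed 19.5; Br(240°)/F(240°) eclipsed 8.2 → 35.0 kJ/mol.
I at 180° (staggered): Ph(0°)/F(300°) gauche 3.5; tBu(120°)/I(180°) gauche 6.3; Br(240°)/I(180°) gauche 3.8; Br(240°)/F(300°) gauche 2.1 → 15.7 kJ/mol.
I at 240° (eclipsed): Ph(0°)/F(0°) eclipsed 9.7; tBu(120°)/H(120°) eclipsed 9.0; Br(240°)/I(240°) eclipsed 10.3 → 29.0 kJ/mol.
I at 300° (staggered): Ph(0°)/I(300°) gauche 4.4; Ph(0°)/F(60°) gauche 3.5; tBu(120°)/F(60°) gauche 4.6; Br(240°)/I(300°) gauche 3.8 → 16.3 kJ/mol.
The minimum (15.7 kJ/mol) occurs with I at 180°.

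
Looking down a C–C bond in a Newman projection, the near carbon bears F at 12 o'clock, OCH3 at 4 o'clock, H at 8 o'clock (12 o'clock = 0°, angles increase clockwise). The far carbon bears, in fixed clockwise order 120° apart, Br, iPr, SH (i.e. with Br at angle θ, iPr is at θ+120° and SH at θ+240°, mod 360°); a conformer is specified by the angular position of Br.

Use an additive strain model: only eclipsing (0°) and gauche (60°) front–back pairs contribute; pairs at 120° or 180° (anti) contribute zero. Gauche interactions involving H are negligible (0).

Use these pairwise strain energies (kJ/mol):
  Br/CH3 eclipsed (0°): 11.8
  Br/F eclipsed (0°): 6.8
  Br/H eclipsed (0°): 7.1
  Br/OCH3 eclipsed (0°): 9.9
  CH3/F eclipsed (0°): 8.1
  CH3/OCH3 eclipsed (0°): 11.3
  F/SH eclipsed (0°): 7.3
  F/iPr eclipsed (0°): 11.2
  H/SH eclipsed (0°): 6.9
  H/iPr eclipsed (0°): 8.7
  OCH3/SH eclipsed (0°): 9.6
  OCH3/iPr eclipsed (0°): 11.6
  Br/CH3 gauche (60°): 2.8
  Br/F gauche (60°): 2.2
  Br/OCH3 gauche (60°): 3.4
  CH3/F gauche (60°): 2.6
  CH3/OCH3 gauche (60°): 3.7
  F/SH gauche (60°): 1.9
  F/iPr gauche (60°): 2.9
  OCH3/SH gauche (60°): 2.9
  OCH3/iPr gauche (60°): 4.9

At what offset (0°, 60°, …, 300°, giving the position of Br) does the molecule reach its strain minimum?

180°

Br at 0° is eclipsed. F at 0° is eclipsed with Br at 0° (6.8); OCH3 at 120° is eclipsed with iPr at 120° (11.6); H at 240° is eclipsed with SH at 240° (6.9). Total 25.3 kJ/mol.
Br at 60° is staggered. F at 0° is gauche with Br at 60° (2.2); F at 0° is gauche with SH at 300° (1.9); OCH3 at 120° is gauche with Br at 60° (3.4); OCH3 at 120° is gauche with iPr at 180° (4.9). Total 12.4 kJ/mol.
Br at 120° is eclipsed. F at 0° is eclipsed with SH at 0° (7.3); OCH3 at 120° is eclipsed with Br at 120° (9.9); H at 240° is eclipsed with iPr at 240° (8.7). Total 25.9 kJ/mol.
Br at 180° is staggered. F at 0° is gauche with iPr at 300° (2.9); F at 0° is gauche with SH at 60° (1.9); OCH3 at 120° is gauche with Br at 180° (3.4); OCH3 at 120° is gauche with SH at 60° (2.9). Total 11.1 kJ/mol.
Br at 240° is eclipsed. F at 0° is eclipsed with iPr at 0° (11.2); OCH3 at 120° is eclipsed with SH at 120° (9.6); H at 240° is eclipsed with Br at 240° (7.1). Total 27.9 kJ/mol.
Br at 300° is staggered. F at 0° is gauche with Br at 300° (2.2); F at 0° is gauche with iPr at 60° (2.9); OCH3 at 120° is gauche with iPr at 60° (4.9); OCH3 at 120° is gauche with SH at 180° (2.9). Total 12.9 kJ/mol.
The minimum (11.1 kJ/mol) occurs with Br at 180°.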